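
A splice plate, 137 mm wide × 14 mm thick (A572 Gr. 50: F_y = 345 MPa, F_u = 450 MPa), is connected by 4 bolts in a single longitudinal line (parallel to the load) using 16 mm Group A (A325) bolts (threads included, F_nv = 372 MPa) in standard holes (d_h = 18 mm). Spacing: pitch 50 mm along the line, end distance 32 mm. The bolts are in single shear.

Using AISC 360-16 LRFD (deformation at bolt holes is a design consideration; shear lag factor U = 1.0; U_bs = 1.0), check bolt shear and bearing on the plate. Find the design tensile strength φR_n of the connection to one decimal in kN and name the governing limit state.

Bolt shear: A_b = π(16)²/4 = 201.06 mm². φR_n = 0.75 × 372 × 201.06 × 4 × 1 = 224.4 kN.
Bearing (14 mm plate, F_u = 450 MPa): end bolts L_c = 32 − 18/2 = 23, R_n = min(1.2×23×14×450, 2.4×16×14×450) = 173.88 kN/bolt; interior L_c = 50 − 18 = 32, R_n = 241.92 kN/bolt. φR_n = 0.75 × (1×173.88 + 3×241.92) = 674.7 kN.
Governing: min(224.4, 674.7) = 224.4 kN → bolt shear.

224.4 kN (bolt shear governs)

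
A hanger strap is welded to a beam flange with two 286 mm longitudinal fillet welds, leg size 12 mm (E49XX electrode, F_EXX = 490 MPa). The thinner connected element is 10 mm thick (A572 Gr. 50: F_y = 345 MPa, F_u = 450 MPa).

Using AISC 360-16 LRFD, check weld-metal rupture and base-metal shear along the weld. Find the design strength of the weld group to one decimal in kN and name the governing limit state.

1070.1 kN (weld metal governs)

Weld metal: throat = 0.707×12 = 8.484 mm, L = 2×286 = 572 mm. φR_n = 0.75 × 0.6 × 490 × 8.484 × 572 = 1070.1 kN.
Base metal shear (10 mm plate): yield φR_n = 1.0×0.6×345×10×572 = 1184.0 kN; rupture φR_n = 0.75×0.6×450×10×572 = 1158.3 kN; take 1158.3 kN (rupture).
Governing: min(1070.1, 1158.3) = 1070.1 kN → weld metal.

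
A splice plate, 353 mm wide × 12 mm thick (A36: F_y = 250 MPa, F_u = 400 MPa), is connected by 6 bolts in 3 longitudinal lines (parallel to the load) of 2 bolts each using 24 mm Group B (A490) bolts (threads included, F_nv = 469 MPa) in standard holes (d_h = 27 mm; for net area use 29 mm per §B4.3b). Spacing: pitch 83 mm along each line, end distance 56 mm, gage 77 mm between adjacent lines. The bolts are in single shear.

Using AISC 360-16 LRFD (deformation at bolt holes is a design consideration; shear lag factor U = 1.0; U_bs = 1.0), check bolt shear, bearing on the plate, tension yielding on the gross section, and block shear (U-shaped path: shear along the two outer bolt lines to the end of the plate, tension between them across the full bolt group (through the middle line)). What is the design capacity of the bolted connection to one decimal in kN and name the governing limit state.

720.9 kN (block shear governs)

Bolt shear: A_b = π(24)²/4 = 452.39 mm². φR_n = 0.75 × 469 × 452.39 × 6 × 1 = 954.8 kN.
Bearing (12 mm plate, F_u = 400 MPa): end bolts L_c = 56 − 27/2 = 42.5, R_n = min(1.2×42.5×12×400, 2.4×24×12×400) = 244.8 kN/bolt; interior L_c = 83 − 27 = 56, R_n = 276.48 kN/bolt. φR_n = 0.75 × (3×244.8 + 3×276.48) = 1172.9 kN.
Tension yield (gross): A_g = 353×12 = 4236 mm². φR_n = 0.90 × 250 × 4236 = 953.1 kN.
Block shear: shear path 2×[56+1×83] = 2×139 mm, A_gv = 3336, A_nv = 2×(139 − 1.5×29)×12 = 2292 mm²; tension across gage: (154 − 2×29)×12 = 1152 mm². R_n = min(0.6×400×2292, 0.6×250×3336) + 1.0×400×1152 = min(550.08, 500.4) + 460.8 = 961.2 kN. φR_n = 0.75 × 961.2 = 720.9 kN.
Governing: min(954.8, 1172.9, 953.1, 720.9) = 720.9 kN → block shear.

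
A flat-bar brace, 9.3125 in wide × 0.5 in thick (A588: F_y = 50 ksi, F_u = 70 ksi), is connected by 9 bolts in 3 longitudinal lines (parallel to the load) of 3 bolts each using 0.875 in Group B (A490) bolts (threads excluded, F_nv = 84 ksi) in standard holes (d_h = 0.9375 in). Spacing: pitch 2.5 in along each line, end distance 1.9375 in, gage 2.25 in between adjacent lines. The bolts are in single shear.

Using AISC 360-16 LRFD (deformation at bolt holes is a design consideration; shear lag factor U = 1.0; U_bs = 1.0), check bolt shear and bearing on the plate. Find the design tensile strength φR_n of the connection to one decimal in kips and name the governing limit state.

Bolt shear: A_b = π(0.875)²/4 = 0.60132 in². φR_n = 0.75 × 84 × 0.60132 × 9 × 1 = 340.9 kips.
Bearing (0.5 in plate, F_u = 70 ksi): end bolts L_c = 1.9375 − 0.9375/2 = 1.46875, R_n = min(1.2×1.46875×0.5×70, 2.4×0.875×0.5×70) = 61.688 kips/bolt; interior L_c = 2.5 − 0.9375 = 1.5625, R_n = 65.625 kips/bolt. φR_n = 0.75 × (3×61.688 + 6×65.625) = 434.1 kips.
Governing: min(340.9, 434.1) = 340.9 kips → bolt shear.

340.9 kips (bolt shear governs)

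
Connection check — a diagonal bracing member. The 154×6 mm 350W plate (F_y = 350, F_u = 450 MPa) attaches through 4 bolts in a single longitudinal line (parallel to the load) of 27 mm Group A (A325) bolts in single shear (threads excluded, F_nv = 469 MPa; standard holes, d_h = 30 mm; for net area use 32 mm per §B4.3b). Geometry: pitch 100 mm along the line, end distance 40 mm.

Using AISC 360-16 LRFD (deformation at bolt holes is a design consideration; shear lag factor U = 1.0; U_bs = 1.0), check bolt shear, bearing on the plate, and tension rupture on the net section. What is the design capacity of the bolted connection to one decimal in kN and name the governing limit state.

247.1 kN (net-section rupture governs)

Bolt shear: A_b = π(27)²/4 = 572.56 mm². φR_n = 0.75 × 469 × 572.56 × 4 × 1 = 805.6 kN.
Bearing (6 mm plate, F_u = 450 MPa): end bolts L_c = 40 − 30/2 = 25, R_n = min(1.2×25×6×450, 2.4×27×6×450) = 81 kN/bolt; interior L_c = 100 − 30 = 70, R_n = 174.96 kN/bolt. φR_n = 0.75 × (1×81 + 3×174.96) = 454.4 kN.
Tension rupture (net): A_n = (154 − 1×32)×6 = 732 mm² (U = 1.0, A_e = A_n). φR_n = 0.75 × 450 × 732 = 247.1 kN.
Governing: min(805.6, 454.4, 247.1) = 247.1 kN → net-section rupture.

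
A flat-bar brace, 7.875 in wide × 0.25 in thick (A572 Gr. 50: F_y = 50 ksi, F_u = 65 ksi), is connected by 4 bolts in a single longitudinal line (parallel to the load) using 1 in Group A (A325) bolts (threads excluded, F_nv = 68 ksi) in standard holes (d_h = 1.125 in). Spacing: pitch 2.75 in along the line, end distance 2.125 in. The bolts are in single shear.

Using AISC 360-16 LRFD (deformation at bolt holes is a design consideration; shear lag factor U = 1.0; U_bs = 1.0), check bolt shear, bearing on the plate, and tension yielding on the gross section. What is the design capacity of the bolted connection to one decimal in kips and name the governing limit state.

88.6 kips (gross-section yield governs)

Bolt shear: A_b = π(1)²/4 = 0.7854 in². φR_n = 0.75 × 68 × 0.7854 × 4 × 1 = 160.2 kips.
Bearing (0.25 in plate, F_u = 65 ksi): end bolts L_c = 2.125 − 1.125/2 = 1.5625, R_n = min(1.2×1.5625×0.25×65, 2.4×1×0.25×65) = 30.469 kips/bolt; interior L_c = 2.75 − 1.125 = 1.625, R_n = 31.688 kips/bolt. φR_n = 0.75 × (1×30.469 + 3×31.688) = 94.1 kips.
Tension yield (gross): A_g = 7.875×0.25 = 1.9688 in². φR_n = 0.90 × 50 × 1.9688 = 88.6 kips.
Governing: min(160.2, 94.1, 88.6) = 88.6 kips → gross-section yield.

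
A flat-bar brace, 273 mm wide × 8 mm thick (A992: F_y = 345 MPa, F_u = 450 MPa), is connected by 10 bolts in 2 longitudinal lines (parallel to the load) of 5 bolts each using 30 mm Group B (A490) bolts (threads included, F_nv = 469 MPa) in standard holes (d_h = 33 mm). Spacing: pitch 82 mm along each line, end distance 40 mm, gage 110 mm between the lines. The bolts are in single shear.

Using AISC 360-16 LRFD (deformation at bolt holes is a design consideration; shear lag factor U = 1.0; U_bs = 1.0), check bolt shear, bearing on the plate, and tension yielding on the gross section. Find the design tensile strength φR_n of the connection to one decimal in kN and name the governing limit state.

Bolt shear: A_b = π(30)²/4 = 706.86 mm². φR_n = 0.75 × 469 × 706.86 × 10 × 1 = 2486.4 kN.
Bearing (8 mm plate, F_u = 450 MPa): end bolts L_c = 40 − 33/2 = 23.5, R_n = min(1.2×23.5×8×450, 2.4×30×8×450) = 101.52 kN/bolt; interior L_c = 82 − 33 = 49, R_n = 211.68 kN/bolt. φR_n = 0.75 × (2×101.52 + 8×211.68) = 1422.4 kN.
Tension yield (gross): A_g = 273×8 = 2184 mm². φR_n = 0.90 × 345 × 2184 = 678.1 kN.
Governing: min(2486.4, 1422.4, 678.1) = 678.1 kN → gross-section yield.

678.1 kN (gross-section yield governs)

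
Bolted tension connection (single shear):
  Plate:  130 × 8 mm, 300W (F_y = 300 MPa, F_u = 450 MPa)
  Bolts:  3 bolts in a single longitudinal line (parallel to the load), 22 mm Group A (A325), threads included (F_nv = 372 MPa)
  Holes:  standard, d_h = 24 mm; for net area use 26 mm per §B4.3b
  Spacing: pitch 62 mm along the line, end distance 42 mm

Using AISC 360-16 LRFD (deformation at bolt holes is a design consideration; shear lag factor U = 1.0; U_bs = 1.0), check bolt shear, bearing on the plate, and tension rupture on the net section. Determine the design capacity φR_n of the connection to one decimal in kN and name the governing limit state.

280.8 kN (net-section rupture governs)

Bolt shear: A_b = π(22)²/4 = 380.13 mm². φR_n = 0.75 × 372 × 380.13 × 3 × 1 = 318.2 kN.
Bearing (8 mm plate, F_u = 450 MPa): end bolts L_c = 42 − 24/2 = 30, R_n = min(1.2×30×8×450, 2.4×22×8×450) = 129.6 kN/bolt; interior L_c = 62 − 24 = 38, R_n = 164.16 kN/bolt. φR_n = 0.75 × (1×129.6 + 2×164.16) = 343.4 kN.
Tension rupture (net): A_n = (130 − 1×26)×8 = 832 mm² (U = 1.0, A_e = A_n). φR_n = 0.75 × 450 × 832 = 280.8 kN.
Governing: min(318.2, 343.4, 280.8) = 280.8 kN → net-section rupture.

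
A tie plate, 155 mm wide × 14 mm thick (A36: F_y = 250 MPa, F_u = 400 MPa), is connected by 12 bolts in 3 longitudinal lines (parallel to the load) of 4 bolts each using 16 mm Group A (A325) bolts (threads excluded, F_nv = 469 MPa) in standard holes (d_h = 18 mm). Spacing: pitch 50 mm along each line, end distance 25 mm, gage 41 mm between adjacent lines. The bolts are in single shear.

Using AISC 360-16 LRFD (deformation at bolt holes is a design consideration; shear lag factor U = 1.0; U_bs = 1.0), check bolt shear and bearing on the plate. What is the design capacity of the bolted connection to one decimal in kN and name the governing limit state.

Bolt shear: A_b = π(16)²/4 = 201.06 mm². φR_n = 0.75 × 469 × 201.06 × 12 × 1 = 848.7 kN.
Bearing (14 mm plate, F_u = 400 MPa): end bolts L_c = 25 − 18/2 = 16, R_n = min(1.2×16×14×400, 2.4×16×14×400) = 107.52 kN/bolt; interior L_c = 50 − 18 = 32, R_n = 215.04 kN/bolt. φR_n = 0.75 × (3×107.52 + 9×215.04) = 1693.4 kN.
Governing: min(848.7, 1693.4) = 848.7 kN → bolt shear.

848.7 kN (bolt shear governs)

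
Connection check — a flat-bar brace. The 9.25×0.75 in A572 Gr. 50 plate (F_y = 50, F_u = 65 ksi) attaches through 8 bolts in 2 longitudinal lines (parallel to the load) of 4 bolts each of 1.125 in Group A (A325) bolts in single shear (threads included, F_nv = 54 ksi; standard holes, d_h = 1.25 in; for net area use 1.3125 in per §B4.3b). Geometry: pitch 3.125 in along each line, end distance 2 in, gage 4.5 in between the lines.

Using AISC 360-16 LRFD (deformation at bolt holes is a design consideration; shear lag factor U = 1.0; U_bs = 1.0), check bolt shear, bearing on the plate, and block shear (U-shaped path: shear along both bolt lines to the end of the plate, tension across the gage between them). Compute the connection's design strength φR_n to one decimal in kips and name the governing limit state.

Bolt shear: A_b = π(1.125)²/4 = 0.99402 in². φR_n = 0.75 × 54 × 0.99402 × 8 × 1 = 322.1 kips.
Bearing (0.75 in plate, F_u = 65 ksi): end bolts L_c = 2 − 1.25/2 = 1.375, R_n = min(1.2×1.375×0.75×65, 2.4×1.125×0.75×65) = 80.438 kips/bolt; interior L_c = 3.125 − 1.25 = 1.875, R_n = 109.69 kips/bolt. φR_n = 0.75 × (2×80.438 + 6×109.69) = 614.3 kips.
Block shear: shear path 2×[2+3×3.125] = 2×11.375 in, A_gv = 17.063, A_nv = 2×(11.375 − 3.5×1.3125)×0.75 = 10.172 in²; tension across gage: (4.5 − 1×1.3125)×0.75 = 2.3906 in². R_n = min(0.6×65×10.172, 0.6×50×17.063) + 1.0×65×2.3906 = min(396.71, 511.89) + 155.39 = 552.1 kips. φR_n = 0.75 × 552.1 = 414.1 kips.
Governing: min(322.1, 614.3, 414.1) = 322.1 kips → bolt shear.

322.1 kips (bolt shear governs)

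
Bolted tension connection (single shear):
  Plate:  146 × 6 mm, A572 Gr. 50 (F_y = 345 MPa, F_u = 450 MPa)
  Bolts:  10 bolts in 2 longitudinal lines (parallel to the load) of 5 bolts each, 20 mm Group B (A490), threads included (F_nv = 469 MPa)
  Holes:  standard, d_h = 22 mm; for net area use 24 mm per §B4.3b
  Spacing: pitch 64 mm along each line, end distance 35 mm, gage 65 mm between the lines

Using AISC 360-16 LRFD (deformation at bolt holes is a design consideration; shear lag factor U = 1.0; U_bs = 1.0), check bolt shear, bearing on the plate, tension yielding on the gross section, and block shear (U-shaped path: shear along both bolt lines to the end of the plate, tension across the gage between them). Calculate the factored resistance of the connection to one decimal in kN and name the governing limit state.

Bolt shear: A_b = π(20)²/4 = 314.16 mm². φR_n = 0.75 × 469 × 314.16 × 10 × 1 = 1105.1 kN.
Bearing (6 mm plate, F_u = 450 MPa): end bolts L_c = 35 − 22/2 = 24, R_n = min(1.2×24×6×450, 2.4×20×6×450) = 77.76 kN/bolt; interior L_c = 64 − 22 = 42, R_n = 129.6 kN/bolt. φR_n = 0.75 × (2×77.76 + 8×129.6) = 894.2 kN.
Tension yield (gross): A_g = 146×6 = 876 mm². φR_n = 0.90 × 345 × 876 = 272.0 kN.
Block shear: shear path 2×[35+4×64] = 2×291 mm, A_gv = 3492, A_nv = 2×(291 − 4.5×24)×6 = 2196 mm²; tension across gage: (65 − 1×24)×6 = 246 mm². R_n = min(0.6×450×2196, 0.6×345×3492) + 1.0×450×246 = min(592.92, 722.84) + 110.7 = 703.62 kN. φR_n = 0.75 × 703.62 = 527.7 kN.
Governing: min(1105.1, 894.2, 272.0, 527.7) = 272.0 kN → gross-section yield.

272.0 kN (gross-section yield governs)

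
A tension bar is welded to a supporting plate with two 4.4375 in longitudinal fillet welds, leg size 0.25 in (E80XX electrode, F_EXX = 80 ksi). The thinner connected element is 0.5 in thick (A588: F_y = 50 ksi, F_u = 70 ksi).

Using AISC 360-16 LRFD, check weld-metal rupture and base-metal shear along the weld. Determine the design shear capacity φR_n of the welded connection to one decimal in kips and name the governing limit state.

56.5 kips (weld metal governs)

Weld metal: throat = 0.707×0.25 = 0.17675 in, L = 2×4.4375 = 8.875 in. φR_n = 0.75 × 0.6 × 80 × 0.17675 × 8.875 = 56.5 kips.
Base metal shear (0.5 in plate): yield φR_n = 1.0×0.6×50×0.5×8.875 = 133.1 kips; rupture φR_n = 0.75×0.6×70×0.5×8.875 = 139.8 kips; take 133.1 kips (yield).
Governing: min(56.5, 133.1) = 56.5 kips → weld metal.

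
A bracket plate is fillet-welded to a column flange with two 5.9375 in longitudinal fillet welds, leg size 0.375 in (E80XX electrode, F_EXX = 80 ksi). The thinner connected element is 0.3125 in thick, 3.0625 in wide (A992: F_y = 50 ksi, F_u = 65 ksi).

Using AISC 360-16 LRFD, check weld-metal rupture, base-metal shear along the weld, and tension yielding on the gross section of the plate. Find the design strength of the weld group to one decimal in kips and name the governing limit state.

Weld metal: throat = 0.707×0.375 = 0.26513 in, L = 2×5.9375 = 11.875 in. φR_n = 0.75 × 0.6 × 80 × 0.26513 × 11.875 = 113.3 kips.
Base metal shear (0.3125 in plate): yield φR_n = 1.0×0.6×50×0.3125×11.875 = 111.3 kips; rupture φR_n = 0.75×0.6×65×0.3125×11.875 = 108.5 kips; take 108.5 kips (rupture).
Tension yield (gross): A_g = 3.0625×0.3125 = 0.95703 in². φR_n = 0.90 × 50 × 0.95703 = 43.1 kips.
Governing: min(113.3, 108.5, 43.1) = 43.1 kips → gross-section yield.

43.1 kips (gross-section yield governs)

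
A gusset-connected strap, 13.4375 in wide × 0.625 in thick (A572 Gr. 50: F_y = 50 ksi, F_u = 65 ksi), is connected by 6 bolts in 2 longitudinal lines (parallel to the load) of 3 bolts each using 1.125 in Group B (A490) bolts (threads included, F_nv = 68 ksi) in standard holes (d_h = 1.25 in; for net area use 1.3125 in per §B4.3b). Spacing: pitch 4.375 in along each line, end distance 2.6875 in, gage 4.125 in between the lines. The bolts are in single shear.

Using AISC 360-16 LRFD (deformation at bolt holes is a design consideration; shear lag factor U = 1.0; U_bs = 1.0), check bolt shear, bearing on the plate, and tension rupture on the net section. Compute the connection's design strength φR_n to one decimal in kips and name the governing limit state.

304.2 kips (bolt shear governs)

Bolt shear: A_b = π(1.125)²/4 = 0.99402 in². φR_n = 0.75 × 68 × 0.99402 × 6 × 1 = 304.2 kips.
Bearing (0.625 in plate, F_u = 65 ksi): end bolts L_c = 2.6875 − 1.25/2 = 2.0625, R_n = min(1.2×2.0625×0.625×65, 2.4×1.125×0.625×65) = 100.55 kips/bolt; interior L_c = 4.375 − 1.25 = 3.125, R_n = 109.69 kips/bolt. φR_n = 0.75 × (2×100.55 + 4×109.69) = 479.9 kips.
Tension rupture (net): A_n = (13.4375 − 2×1.3125)×0.625 = 6.7578 in² (U = 1.0, A_e = A_n). φR_n = 0.75 × 65 × 6.7578 = 329.4 kips.
Governing: min(304.2, 479.9, 329.4) = 304.2 kips → bolt shear.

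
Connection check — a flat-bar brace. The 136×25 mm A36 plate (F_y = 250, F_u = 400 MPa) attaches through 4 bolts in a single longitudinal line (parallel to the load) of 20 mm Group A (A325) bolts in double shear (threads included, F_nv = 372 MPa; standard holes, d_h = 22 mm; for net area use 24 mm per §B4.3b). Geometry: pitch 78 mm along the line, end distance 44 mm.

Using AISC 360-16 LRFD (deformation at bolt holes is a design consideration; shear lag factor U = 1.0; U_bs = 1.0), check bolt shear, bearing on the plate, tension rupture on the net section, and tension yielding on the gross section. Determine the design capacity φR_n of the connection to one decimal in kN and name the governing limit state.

701.2 kN (bolt shear governs)

Bolt shear: A_b = π(20)²/4 = 314.16 mm². φR_n = 0.75 × 372 × 314.16 × 4 × 2 = 701.2 kN.
Bearing (25 mm plate, F_u = 400 MPa): end bolts L_c = 44 − 22/2 = 33, R_n = min(1.2×33×25×400, 2.4×20×25×400) = 396 kN/bolt; interior L_c = 78 − 22 = 56, R_n = 480 kN/bolt. φR_n = 0.75 × (1×396 + 3×480) = 1377.0 kN.
Tension rupture (net): A_n = (136 − 1×24)×25 = 2800 mm² (U = 1.0, A_e = A_n). φR_n = 0.75 × 400 × 2800 = 840.0 kN.
Tension yield (gross): A_g = 136×25 = 3400 mm². φR_n = 0.90 × 250 × 3400 = 765.0 kN.
Governing: min(701.2, 1377.0, 840.0, 765.0) = 701.2 kN → bolt shear.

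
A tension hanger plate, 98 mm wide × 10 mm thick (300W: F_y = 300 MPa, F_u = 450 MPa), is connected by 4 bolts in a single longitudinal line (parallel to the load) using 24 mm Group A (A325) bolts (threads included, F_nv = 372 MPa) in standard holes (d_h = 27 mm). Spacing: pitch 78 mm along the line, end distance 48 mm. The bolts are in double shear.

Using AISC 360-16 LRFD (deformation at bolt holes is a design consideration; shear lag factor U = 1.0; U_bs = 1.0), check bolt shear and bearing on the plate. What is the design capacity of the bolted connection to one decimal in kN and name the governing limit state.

722.9 kN (bearing governs)

Bolt shear: A_b = π(24)²/4 = 452.39 mm². φR_n = 0.75 × 372 × 452.39 × 4 × 2 = 1009.7 kN.
Bearing (10 mm plate, F_u = 450 MPa): end bolts L_c = 48 − 27/2 = 34.5, R_n = min(1.2×34.5×10×450, 2.4×24×10×450) = 186.3 kN/bolt; interior L_c = 78 − 27 = 51, R_n = 259.2 kN/bolt. φR_n = 0.75 × (1×186.3 + 3×259.2) = 722.9 kN.
Governing: min(1009.7, 722.9) = 722.9 kN → bearing.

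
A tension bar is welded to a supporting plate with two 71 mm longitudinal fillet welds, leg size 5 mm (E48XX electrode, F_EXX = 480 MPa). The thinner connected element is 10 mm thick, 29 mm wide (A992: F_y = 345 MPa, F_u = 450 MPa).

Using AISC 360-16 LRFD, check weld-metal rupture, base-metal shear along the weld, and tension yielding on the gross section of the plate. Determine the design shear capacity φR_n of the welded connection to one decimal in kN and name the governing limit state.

Weld metal: throat = 0.707×5 = 3.535 mm, L = 2×71 = 142 mm. φR_n = 0.75 × 0.6 × 480 × 3.535 × 142 = 108.4 kN.
Base metal shear (10 mm plate): yield φR_n = 1.0×0.6×345×10×142 = 293.9 kN; rupture φR_n = 0.75×0.6×450×10×142 = 287.6 kN; take 287.6 kN (rupture).
Tension yield (gross): A_g = 29×10 = 290 mm². φR_n = 0.90 × 345 × 290 = 90.0 kN.
Governing: min(108.4, 287.6, 90.0) = 90.0 kN → gross-section yield.

90.0 kN (gross-section yield governs)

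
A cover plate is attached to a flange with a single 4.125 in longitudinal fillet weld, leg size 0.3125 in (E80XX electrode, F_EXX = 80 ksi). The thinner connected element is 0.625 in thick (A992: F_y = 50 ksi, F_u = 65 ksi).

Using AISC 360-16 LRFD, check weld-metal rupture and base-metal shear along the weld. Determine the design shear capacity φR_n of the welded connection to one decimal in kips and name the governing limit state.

Weld metal: throat = 0.707×0.3125 = 0.22094 in, L = 4.125 in. φR_n = 0.75 × 0.6 × 80 × 0.22094 × 4.125 = 32.8 kips.
Base metal shear (0.625 in plate): yield φR_n = 1.0×0.6×50×0.625×4.125 = 77.3 kips; rupture φR_n = 0.75×0.6×65×0.625×4.125 = 75.4 kips; take 75.4 kips (rupture).
Governing: min(32.8, 75.4) = 32.8 kips → weld metal.

32.8 kips (weld metal governs)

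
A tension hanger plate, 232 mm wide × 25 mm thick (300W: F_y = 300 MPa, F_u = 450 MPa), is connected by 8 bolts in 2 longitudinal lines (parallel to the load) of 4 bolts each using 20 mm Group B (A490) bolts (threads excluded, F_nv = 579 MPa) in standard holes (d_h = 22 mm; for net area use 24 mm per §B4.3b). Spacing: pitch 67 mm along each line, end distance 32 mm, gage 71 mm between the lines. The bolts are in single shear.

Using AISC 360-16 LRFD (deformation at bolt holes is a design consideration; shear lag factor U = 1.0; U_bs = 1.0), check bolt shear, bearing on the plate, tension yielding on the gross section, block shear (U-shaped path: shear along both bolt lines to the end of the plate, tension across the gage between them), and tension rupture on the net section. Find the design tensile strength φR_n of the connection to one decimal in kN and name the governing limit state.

Bolt shear: A_b = π(20)²/4 = 314.16 mm². φR_n = 0.75 × 579 × 314.16 × 8 × 1 = 1091.4 kN.
Bearing (25 mm plate, F_u = 450 MPa): end bolts L_c = 32 − 22/2 = 21, R_n = min(1.2×21×25×450, 2.4×20×25×450) = 283.5 kN/bolt; interior L_c = 67 − 22 = 45, R_n = 540 kN/bolt. φR_n = 0.75 × (2×283.5 + 6×540) = 2855.3 kN.
Tension yield (gross): A_g = 232×25 = 5800 mm². φR_n = 0.90 × 300 × 5800 = 1566.0 kN.
Block shear: shear path 2×[32+3×67] = 2×233 mm, A_gv = 11650, A_nv = 2×(233 − 3.5×24)×25 = 7450 mm²; tension across gage: (71 − 1×24)×25 = 1175 mm². R_n = min(0.6×450×7450, 0.6×300×11650) + 1.0×450×1175 = min(2011.5, 2097) + 528.75 = 2540.3 kN. φR_n = 0.75 × 2540.3 = 1905.2 kN.
Tension rupture (net): A_n = (232 − 2×24)×25 = 4600 mm² (U = 1.0, A_e = A_n). φR_n = 0.75 × 450 × 4600 = 1552.5 kN.
Governing: min(1091.4, 2855.3, 1566.0, 1905.2, 1552.5) = 1091.4 kN → bolt shear.

1091.4 kN (bolt shear governs)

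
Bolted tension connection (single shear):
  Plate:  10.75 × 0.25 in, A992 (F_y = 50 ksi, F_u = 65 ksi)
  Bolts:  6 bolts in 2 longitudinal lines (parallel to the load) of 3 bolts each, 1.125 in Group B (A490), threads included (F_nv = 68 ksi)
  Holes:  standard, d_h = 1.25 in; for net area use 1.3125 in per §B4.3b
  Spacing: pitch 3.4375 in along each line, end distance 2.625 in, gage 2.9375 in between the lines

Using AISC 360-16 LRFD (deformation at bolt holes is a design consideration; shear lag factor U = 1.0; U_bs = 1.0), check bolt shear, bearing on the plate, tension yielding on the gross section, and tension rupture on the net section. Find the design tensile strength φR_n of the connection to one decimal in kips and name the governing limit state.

99.0 kips (net-section rupture governs)

Bolt shear: A_b = π(1.125)²/4 = 0.99402 in². φR_n = 0.75 × 68 × 0.99402 × 6 × 1 = 304.2 kips.
Bearing (0.25 in plate, F_u = 65 ksi): end bolts L_c = 2.625 − 1.25/2 = 2, R_n = min(1.2×2×0.25×65, 2.4×1.125×0.25×65) = 39 kips/bolt; interior L_c = 3.4375 − 1.25 = 2.1875, R_n = 42.656 kips/bolt. φR_n = 0.75 × (2×39 + 4×42.656) = 186.5 kips.
Tension yield (gross): A_g = 10.75×0.25 = 2.6875 in². φR_n = 0.90 × 50 × 2.6875 = 120.9 kips.
Tension rupture (net): A_n = (10.75 − 2×1.3125)×0.25 = 2.0313 in² (U = 1.0, A_e = A_n). φR_n = 0.75 × 65 × 2.0313 = 99.0 kips.
Governing: min(304.2, 186.5, 120.9, 99.0) = 99.0 kips → net-section rupture.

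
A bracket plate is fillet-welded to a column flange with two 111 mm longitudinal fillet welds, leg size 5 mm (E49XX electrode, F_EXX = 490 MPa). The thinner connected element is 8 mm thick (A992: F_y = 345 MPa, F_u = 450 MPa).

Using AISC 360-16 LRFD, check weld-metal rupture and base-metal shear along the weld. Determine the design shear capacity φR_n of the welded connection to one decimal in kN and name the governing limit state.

173.0 kN (weld metal governs)

Weld metal: throat = 0.707×5 = 3.535 mm, L = 2×111 = 222 mm. φR_n = 0.75 × 0.6 × 490 × 3.535 × 222 = 173.0 kN.
Base metal shear (8 mm plate): yield φR_n = 1.0×0.6×345×8×222 = 367.6 kN; rupture φR_n = 0.75×0.6×450×8×222 = 359.6 kN; take 359.6 kN (rupture).
Governing: min(173.0, 359.6) = 173.0 kN → weld metal.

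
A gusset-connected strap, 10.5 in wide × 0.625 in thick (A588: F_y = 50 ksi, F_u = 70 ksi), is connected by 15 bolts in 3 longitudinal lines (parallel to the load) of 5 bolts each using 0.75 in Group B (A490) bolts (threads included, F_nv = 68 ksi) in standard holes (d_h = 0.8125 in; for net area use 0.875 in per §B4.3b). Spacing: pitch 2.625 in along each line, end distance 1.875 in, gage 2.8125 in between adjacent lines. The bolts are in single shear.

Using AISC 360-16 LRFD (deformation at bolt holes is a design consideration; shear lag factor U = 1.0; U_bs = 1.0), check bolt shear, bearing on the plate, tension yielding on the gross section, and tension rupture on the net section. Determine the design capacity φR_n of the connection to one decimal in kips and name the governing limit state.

Bolt shear: A_b = π(0.75)²/4 = 0.44179 in². φR_n = 0.75 × 68 × 0.44179 × 15 × 1 = 338.0 kips.
Bearing (0.625 in plate, F_u = 70 ksi): end bolts L_c = 1.875 − 0.8125/2 = 1.46875, R_n = min(1.2×1.46875×0.625×70, 2.4×0.75×0.625×70) = 77.109 kips/bolt; interior L_c = 2.625 − 0.8125 = 1.8125, R_n = 78.75 kips/bolt. φR_n = 0.75 × (3×77.109 + 12×78.75) = 882.2 kips.
Tension yield (gross): A_g = 10.5×0.625 = 6.5625 in². φR_n = 0.90 × 50 × 6.5625 = 295.3 kips.
Tension rupture (net): A_n = (10.5 − 3×0.875)×0.625 = 4.9219 in² (U = 1.0, A_e = A_n). φR_n = 0.75 × 70 × 4.9219 = 258.4 kips.
Governing: min(338.0, 882.2, 295.3, 258.4) = 258.4 kips → net-section rupture.

258.4 kips (net-section rupture governs)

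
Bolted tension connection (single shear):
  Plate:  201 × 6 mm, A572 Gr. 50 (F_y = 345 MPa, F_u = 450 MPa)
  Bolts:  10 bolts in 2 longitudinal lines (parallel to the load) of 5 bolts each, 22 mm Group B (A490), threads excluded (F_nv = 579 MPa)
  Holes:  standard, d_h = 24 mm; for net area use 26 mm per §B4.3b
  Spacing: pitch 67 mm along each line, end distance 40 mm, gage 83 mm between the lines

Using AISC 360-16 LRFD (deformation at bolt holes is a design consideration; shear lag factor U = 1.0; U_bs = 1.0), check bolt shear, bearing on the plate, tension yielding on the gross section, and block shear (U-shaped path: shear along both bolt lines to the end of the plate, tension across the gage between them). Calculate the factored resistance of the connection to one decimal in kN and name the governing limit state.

Bolt shear: A_b = π(22)²/4 = 380.13 mm². φR_n = 0.75 × 579 × 380.13 × 10 × 1 = 1650.7 kN.
Bearing (6 mm plate, F_u = 450 MPa): end bolts L_c = 40 − 24/2 = 28, R_n = min(1.2×28×6×450, 2.4×22×6×450) = 90.72 kN/bolt; interior L_c = 67 − 24 = 43, R_n = 139.32 kN/bolt. φR_n = 0.75 × (2×90.72 + 8×139.32) = 972.0 kN.
Tension yield (gross): A_g = 201×6 = 1206 mm². φR_n = 0.90 × 345 × 1206 = 374.5 kN.
Block shear: shear path 2×[40+4×67] = 2×308 mm, A_gv = 3696, A_nv = 2×(308 − 4.5×26)×6 = 2292 mm²; tension across gage: (83 − 1×26)×6 = 342 mm². R_n = min(0.6×450×2292, 0.6×345×3696) + 1.0×450×342 = min(618.84, 765.07) + 153.9 = 772.74 kN. φR_n = 0.75 × 772.74 = 579.6 kN.
Governing: min(1650.7, 972.0, 374.5, 579.6) = 374.5 kN → gross-section yield.

374.5 kN (gross-section yield governs)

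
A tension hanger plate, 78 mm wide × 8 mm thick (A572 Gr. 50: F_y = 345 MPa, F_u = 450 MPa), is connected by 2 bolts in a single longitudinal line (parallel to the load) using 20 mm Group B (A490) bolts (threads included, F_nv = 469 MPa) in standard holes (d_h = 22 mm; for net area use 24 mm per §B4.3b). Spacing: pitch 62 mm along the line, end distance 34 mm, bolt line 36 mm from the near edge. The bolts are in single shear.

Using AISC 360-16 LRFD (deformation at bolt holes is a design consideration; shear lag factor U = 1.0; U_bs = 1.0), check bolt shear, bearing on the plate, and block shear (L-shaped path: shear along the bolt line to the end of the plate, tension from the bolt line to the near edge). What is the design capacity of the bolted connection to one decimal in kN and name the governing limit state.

Bolt shear: A_b = π(20)²/4 = 314.16 mm². φR_n = 0.75 × 469 × 314.16 × 2 × 1 = 221.0 kN.
Bearing (8 mm plate, F_u = 450 MPa): end bolts L_c = 34 − 22/2 = 23, R_n = min(1.2×23×8×450, 2.4×20×8×450) = 99.36 kN/bolt; interior L_c = 62 − 22 = 40, R_n = 172.8 kN/bolt. φR_n = 0.75 × (1×99.36 + 1×172.8) = 204.1 kN.
Block shear: shear path 1×[34+1×62] = 1×96 mm, A_gv = 768, A_nv = 1×(96 − 1.5×24)×8 = 480 mm²; tension to near edge: (36 − 0.5×24)×8 = 192 mm². R_n = min(0.6×450×480, 0.6×345×768) + 1.0×450×192 = min(129.6, 158.98) + 86.4 = 216 kN. φR_n = 0.75 × 216 = 162.0 kN.
Governing: min(221.0, 204.1, 162.0) = 162.0 kN → block shear.

162.0 kN (block shear governs)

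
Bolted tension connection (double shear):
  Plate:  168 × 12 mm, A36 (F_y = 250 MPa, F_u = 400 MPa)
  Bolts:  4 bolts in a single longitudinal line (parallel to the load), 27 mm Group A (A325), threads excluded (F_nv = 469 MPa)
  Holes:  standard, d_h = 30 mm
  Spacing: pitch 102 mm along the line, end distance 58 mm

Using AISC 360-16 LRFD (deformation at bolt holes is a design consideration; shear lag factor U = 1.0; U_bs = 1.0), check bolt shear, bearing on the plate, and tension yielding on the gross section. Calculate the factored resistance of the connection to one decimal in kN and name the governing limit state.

Bolt shear: A_b = π(27)²/4 = 572.56 mm². φR_n = 0.75 × 469 × 572.56 × 4 × 2 = 1611.2 kN.
Bearing (12 mm plate, F_u = 400 MPa): end bolts L_c = 58 − 30/2 = 43, R_n = min(1.2×43×12×400, 2.4×27×12×400) = 247.68 kN/bolt; interior L_c = 102 − 30 = 72, R_n = 311.04 kN/bolt. φR_n = 0.75 × (1×247.68 + 3×311.04) = 885.6 kN.
Tension yield (gross): A_g = 168×12 = 2016 mm². φR_n = 0.90 × 250 × 2016 = 453.6 kN.
Governing: min(1611.2, 885.6, 453.6) = 453.6 kN → gross-section yield.

453.6 kN (gross-section yield governs)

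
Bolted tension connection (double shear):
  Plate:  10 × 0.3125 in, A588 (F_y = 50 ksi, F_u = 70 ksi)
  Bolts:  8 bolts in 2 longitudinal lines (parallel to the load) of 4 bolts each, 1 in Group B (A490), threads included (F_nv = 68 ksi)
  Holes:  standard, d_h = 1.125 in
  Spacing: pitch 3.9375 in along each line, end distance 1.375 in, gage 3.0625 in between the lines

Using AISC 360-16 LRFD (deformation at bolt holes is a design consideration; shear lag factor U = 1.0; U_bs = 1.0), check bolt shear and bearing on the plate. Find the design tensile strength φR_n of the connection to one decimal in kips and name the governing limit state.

268.2 kips (bearing governs)

Bolt shear: A_b = π(1)²/4 = 0.7854 in². φR_n = 0.75 × 68 × 0.7854 × 8 × 2 = 640.9 kips.
Bearing (0.3125 in plate, F_u = 70 ksi): end bolts L_c = 1.375 − 1.125/2 = 0.8125, R_n = min(1.2×0.8125×0.3125×70, 2.4×1×0.3125×70) = 21.328 kips/bolt; interior L_c = 3.9375 − 1.125 = 2.8125, R_n = 52.5 kips/bolt. φR_n = 0.75 × (2×21.328 + 6×52.5) = 268.2 kips.
Governing: min(640.9, 268.2) = 268.2 kips → bearing.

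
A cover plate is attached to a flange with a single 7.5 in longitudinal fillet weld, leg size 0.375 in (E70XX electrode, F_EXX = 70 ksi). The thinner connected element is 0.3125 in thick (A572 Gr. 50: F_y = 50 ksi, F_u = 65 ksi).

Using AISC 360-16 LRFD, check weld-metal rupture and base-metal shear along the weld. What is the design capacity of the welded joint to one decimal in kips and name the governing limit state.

62.6 kips (weld metal governs)

Weld metal: throat = 0.707×0.375 = 0.26513 in, L = 7.5 in. φR_n = 0.75 × 0.6 × 70 × 0.26513 × 7.5 = 62.6 kips.
Base metal shear (0.3125 in plate): yield φR_n = 1.0×0.6×50×0.3125×7.5 = 70.3 kips; rupture φR_n = 0.75×0.6×65×0.3125×7.5 = 68.6 kips; take 68.6 kips (rupture).
Governing: min(62.6, 68.6) = 62.6 kips → weld metal.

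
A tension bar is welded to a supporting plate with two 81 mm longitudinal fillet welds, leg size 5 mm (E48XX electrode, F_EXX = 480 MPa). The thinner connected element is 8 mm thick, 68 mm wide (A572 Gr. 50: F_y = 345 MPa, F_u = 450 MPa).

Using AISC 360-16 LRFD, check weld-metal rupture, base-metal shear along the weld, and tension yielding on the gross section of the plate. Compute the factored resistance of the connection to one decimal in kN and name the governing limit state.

123.7 kN (weld metal governs)

Weld metal: throat = 0.707×5 = 3.535 mm, L = 2×81 = 162 mm. φR_n = 0.75 × 0.6 × 480 × 3.535 × 162 = 123.7 kN.
Base metal shear (8 mm plate): yield φR_n = 1.0×0.6×345×8×162 = 268.3 kN; rupture φR_n = 0.75×0.6×450×8×162 = 262.4 kN; take 262.4 kN (rupture).
Tension yield (gross): A_g = 68×8 = 544 mm². φR_n = 0.90 × 345 × 544 = 168.9 kN.
Governing: min(123.7, 262.4, 168.9) = 123.7 kN → weld metal.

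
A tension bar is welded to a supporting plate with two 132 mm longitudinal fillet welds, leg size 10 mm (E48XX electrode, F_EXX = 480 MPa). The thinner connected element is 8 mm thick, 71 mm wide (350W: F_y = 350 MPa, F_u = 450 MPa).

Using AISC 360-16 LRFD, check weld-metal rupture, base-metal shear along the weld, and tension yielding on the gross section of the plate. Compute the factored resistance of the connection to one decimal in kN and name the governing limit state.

Weld metal: throat = 0.707×10 = 7.07 mm, L = 2×132 = 264 mm. φR_n = 0.75 × 0.6 × 480 × 7.07 × 264 = 403.2 kN.
Base metal shear (8 mm plate): yield φR_n = 1.0×0.6×350×8×264 = 443.5 kN; rupture φR_n = 0.75×0.6×450×8×264 = 427.7 kN; take 427.7 kN (rupture).
Tension yield (gross): A_g = 71×8 = 568 mm². φR_n = 0.90 × 350 × 568 = 178.9 kN.
Governing: min(403.2, 427.7, 178.9) = 178.9 kN → gross-section yield.

178.9 kN (gross-section yield governs)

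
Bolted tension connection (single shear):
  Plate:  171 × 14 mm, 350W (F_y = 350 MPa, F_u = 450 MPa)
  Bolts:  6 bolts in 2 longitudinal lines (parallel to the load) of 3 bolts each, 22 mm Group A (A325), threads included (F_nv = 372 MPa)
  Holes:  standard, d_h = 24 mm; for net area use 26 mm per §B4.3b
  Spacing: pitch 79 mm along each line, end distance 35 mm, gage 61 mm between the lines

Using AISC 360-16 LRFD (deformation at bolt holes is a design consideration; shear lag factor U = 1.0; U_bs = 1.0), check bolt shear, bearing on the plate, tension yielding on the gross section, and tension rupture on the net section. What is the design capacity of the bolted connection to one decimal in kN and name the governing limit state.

Bolt shear: A_b = π(22)²/4 = 380.13 mm². φR_n = 0.75 × 372 × 380.13 × 6 × 1 = 636.3 kN.
Bearing (14 mm plate, F_u = 450 MPa): end bolts L_c = 35 − 24/2 = 23, R_n = min(1.2×23×14×450, 2.4×22×14×450) = 173.88 kN/bolt; interior L_c = 79 − 24 = 55, R_n = 332.64 kN/bolt. φR_n = 0.75 × (2×173.88 + 4×332.64) = 1258.7 kN.
Tension yield (gross): A_g = 171×14 = 2394 mm². φR_n = 0.90 × 350 × 2394 = 754.1 kN.
Tension rupture (net): A_n = (171 − 2×26)×14 = 1666 mm² (U = 1.0, A_e = A_n). φR_n = 0.75 × 450 × 1666 = 562.3 kN.
Governing: min(636.3, 1258.7, 754.1, 562.3) = 562.3 kN → net-section rupture.

562.3 kN (net-section rupture governs)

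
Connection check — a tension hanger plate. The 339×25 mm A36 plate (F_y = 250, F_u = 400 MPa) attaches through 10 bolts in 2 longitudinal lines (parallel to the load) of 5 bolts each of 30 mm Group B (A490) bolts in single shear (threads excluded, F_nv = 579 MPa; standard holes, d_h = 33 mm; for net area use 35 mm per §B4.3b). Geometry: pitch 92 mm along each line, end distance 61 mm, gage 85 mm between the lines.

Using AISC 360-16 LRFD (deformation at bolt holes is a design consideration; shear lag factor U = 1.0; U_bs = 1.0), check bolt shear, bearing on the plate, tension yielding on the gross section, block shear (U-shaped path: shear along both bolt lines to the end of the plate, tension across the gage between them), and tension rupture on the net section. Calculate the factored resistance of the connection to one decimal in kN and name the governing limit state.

Bolt shear: A_b = π(30)²/4 = 706.86 mm². φR_n = 0.75 × 579 × 706.86 × 10 × 1 = 3069.5 kN.
Bearing (25 mm plate, F_u = 400 MPa): end bolts L_c = 61 − 33/2 = 44.5, R_n = min(1.2×44.5×25×400, 2.4×30×25×400) = 534 kN/bolt; interior L_c = 92 − 33 = 59, R_n = 708 kN/bolt. φR_n = 0.75 × (2×534 + 8×708) = 5049.0 kN.
Tension yield (gross): A_g = 339×25 = 8475 mm². φR_n = 0.90 × 250 × 8475 = 1906.9 kN.
Block shear: shear path 2×[61+4×92] = 2×429 mm, A_gv = 21450, A_nv = 2×(429 − 4.5×35)×25 = 13575 mm²; tension across gage: (85 − 1×35)×25 = 1250 mm². R_n = min(0.6×400×13575, 0.6×250×21450) + 1.0×400×1250 = min(3258, 3217.5) + 500 = 3717.5 kN. φR_n = 0.75 × 3717.5 = 2788.1 kN.
Tension rupture (net): A_n = (339 − 2×35)×25 = 6725 mm² (U = 1.0, A_e = A_n). φR_n = 0.75 × 400 × 6725 = 2017.5 kN.
Governing: min(3069.5, 5049.0, 1906.9, 2788.1, 2017.5) = 1906.9 kN → gross-section yield.

1906.9 kN (gross-section yield governs)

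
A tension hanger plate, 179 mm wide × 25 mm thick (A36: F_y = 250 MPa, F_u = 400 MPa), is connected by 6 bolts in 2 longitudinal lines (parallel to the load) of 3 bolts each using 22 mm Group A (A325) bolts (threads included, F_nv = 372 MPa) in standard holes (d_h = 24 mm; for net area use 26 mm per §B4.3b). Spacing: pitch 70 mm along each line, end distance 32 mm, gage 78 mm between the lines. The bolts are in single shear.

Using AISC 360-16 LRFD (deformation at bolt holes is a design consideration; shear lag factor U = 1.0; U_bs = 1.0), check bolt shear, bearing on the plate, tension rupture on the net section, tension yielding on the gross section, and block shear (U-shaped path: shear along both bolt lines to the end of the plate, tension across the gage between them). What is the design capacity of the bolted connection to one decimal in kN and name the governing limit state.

636.3 kN (bolt shear governs)

Bolt shear: A_b = π(22)²/4 = 380.13 mm². φR_n = 0.75 × 372 × 380.13 × 6 × 1 = 636.3 kN.
Bearing (25 mm plate, F_u = 400 MPa): end bolts L_c = 32 − 24/2 = 20, R_n = min(1.2×20×25×400, 2.4×22×25×400) = 240 kN/bolt; interior L_c = 70 − 24 = 46, R_n = 528 kN/bolt. φR_n = 0.75 × (2×240 + 4×528) = 1944.0 kN.
Tension rupture (net): A_n = (179 − 2×26)×25 = 3175 mm² (U = 1.0, A_e = A_n). φR_n = 0.75 × 400 × 3175 = 952.5 kN.
Tension yield (gross): A_g = 179×25 = 4475 mm². φR_n = 0.90 × 250 × 4475 = 1006.9 kN.
Block shear: shear path 2×[32+2×70] = 2×172 mm, A_gv = 8600, A_nv = 2×(172 − 2.5×26)×25 = 5350 mm²; tension across gage: (78 − 1×26)×25 = 1300 mm². R_n = min(0.6×400×5350, 0.6×250×8600) + 1.0×400×1300 = min(1284, 1290) + 520 = 1804 kN. φR_n = 0.75 × 1804 = 1353.0 kN.
Governing: min(636.3, 1944.0, 952.5, 1006.9, 1353.0) = 636.3 kN → bolt shear.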